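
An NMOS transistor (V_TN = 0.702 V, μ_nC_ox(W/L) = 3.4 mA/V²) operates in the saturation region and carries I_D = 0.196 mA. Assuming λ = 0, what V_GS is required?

In saturation I_D = ½ k_n (V_GS − V_TN)², so V_GS − V_TN = √(2 I_D / k_n) = √(2 × 0.196 / 3.4) = 0.34 V.
V_GS = 0.702 + 0.34 = 1.04 V.

V_GS = 1.04 V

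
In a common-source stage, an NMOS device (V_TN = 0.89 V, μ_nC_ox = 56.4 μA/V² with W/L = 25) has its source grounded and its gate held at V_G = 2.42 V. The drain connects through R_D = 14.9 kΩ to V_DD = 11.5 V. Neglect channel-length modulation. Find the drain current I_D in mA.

V_GS = V_G = 2.42 V, so V_ov = 2.42 − 0.89 = 1.53 V.
k_n = μ_nC_ox · (W/L) = 1.41 mA/V².
Assume saturation: I_D = ½ k_n V_ov² = 0.5 × 1.41 × 1.53² = 1.65 mA, giving V_DS = V_DD − I_D R_D = 11.5 − 1.65 × 14.9 = -13.1 V.
But -13.1 V < V_ov = 1.53 V, so the device is actually in triode.
In triode I_D = k_n[V_ov V_DS − ½ V_DS²] and I_D = (V_DD − V_DS)/R_D. Equating: 10.5 V_DS² − 33.14 V_DS + 11.5 = 0, giving V_DS = 0.397 V (the root below V_ov).
I_D = (11.5 − 0.397) / 14.9 = 0.745 mA.

I_D = 0.745 mA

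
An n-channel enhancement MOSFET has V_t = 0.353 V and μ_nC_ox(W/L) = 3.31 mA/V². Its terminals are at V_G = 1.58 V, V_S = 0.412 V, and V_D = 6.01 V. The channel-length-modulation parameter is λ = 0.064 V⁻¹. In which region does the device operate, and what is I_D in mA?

V_GS = V_G − V_S = 1.58 − 0.412 = 1.17 V; V_DS = V_D − V_S = 6.01 − 0.412 = 5.6 V.
V_ov = V_GS − V_t = 1.17 − 0.353 = 0.815 V.
Since V_DS = 5.6 V ≥ V_ov = 0.815 V, the device is in saturation.
I_D = ½ k_n V_ov² (1 + λ V_DS) = 0.5 × 3.31 × 0.815² × (1 + 0.064 × 5.6) = 1.49 mA.

Saturation; I_D = 1.49 mA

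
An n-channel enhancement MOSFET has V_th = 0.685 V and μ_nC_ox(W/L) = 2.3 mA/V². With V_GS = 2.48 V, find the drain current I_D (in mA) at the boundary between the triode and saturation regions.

At the boundary V_DS = V_ov = V_GS − V_th = 2.48 − 0.685 = 1.79 V.
I_D = ½ k_n V_ov² = 0.5 × 2.3 × 1.79² = 3.71 mA.

I_D = 3.71 mA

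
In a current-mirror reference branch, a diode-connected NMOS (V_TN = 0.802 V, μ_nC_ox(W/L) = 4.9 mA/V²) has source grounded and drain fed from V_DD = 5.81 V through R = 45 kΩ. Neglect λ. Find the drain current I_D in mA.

With gate tied to drain, V_GS = V_DS ≥ V_GS − V_TN, so the device is in saturation.
KCL at the drain: ½ k_n (V_GS − V_TN)² = (V_DD − V_GS)/R.
Let x = V_GS − 0.802. Then 110 x² + x − 5.008 = 0, giving x = 0.209 V (positive root), so V_GS = 1.01 V.
I_D = (V_DD − V_GS)/R = (5.81 − 1.01) / 45 = 0.107 mA.

I_D = 0.107 mA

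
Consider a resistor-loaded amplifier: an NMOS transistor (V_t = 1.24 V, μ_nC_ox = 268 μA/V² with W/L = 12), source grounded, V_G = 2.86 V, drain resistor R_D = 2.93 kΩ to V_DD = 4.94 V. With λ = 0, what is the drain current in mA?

V_GS = V_G = 2.86 V, so V_ov = 2.86 − 1.24 = 1.62 V.
k_n = μ_nC_ox · (W/L) = 3.216 mA/V².
Assume saturation: I_D = ½ k_n V_ov² = 0.5 × 3.216 × 1.62² = 4.22 mA, giving V_DS = V_DD − I_D R_D = 4.94 − 4.22 × 2.93 = -7.42 V.
But -7.42 V < V_ov = 1.62 V, so the device is actually in triode.
In triode I_D = k_n[V_ov V_DS − ½ V_DS²] and I_D = (V_DD − V_DS)/R_D. Equating: 4.71 V_DS² − 16.27 V_DS + 4.94 = 0, giving V_DS = 0.337 V (the root below V_ov).
I_D = (4.94 − 0.337) / 2.93 = 1.57 mA.

I_D = 1.57 mA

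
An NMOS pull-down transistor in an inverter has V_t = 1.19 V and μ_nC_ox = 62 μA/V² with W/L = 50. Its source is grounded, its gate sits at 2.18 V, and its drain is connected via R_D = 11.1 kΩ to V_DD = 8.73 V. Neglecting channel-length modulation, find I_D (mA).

V_GS = V_G = 2.18 V, so V_ov = 2.18 − 1.19 = 0.99 V.
k_n = μ_nC_ox · (W/L) = 3.1 mA/V².
Assume saturation: I_D = ½ k_n V_ov² = 0.5 × 3.1 × 0.99² = 1.52 mA, giving V_DS = V_DD − I_D R_D = 8.73 − 1.52 × 11.1 = -8.13 V.
But -8.13 V < V_ov = 0.99 V, so the device is actually in triode.
In triode I_D = k_n[V_ov V_DS − ½ V_DS²] and I_D = (V_DD − V_DS)/R_D. Equating: 17.2 V_DS² − 35.07 V_DS + 8.73 = 0, giving V_DS = 0.29 V (the root below V_ov).
I_D = (8.73 − 0.29) / 11.1 = 0.76 mA.

I_D = 0.760 mA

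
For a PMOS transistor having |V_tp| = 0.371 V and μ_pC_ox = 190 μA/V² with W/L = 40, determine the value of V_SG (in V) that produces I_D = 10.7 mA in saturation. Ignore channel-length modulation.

k_p = μ_pC_ox · (W/L) = 7.6 mA/V².
In saturation I_D = ½ k_p (V_SG − |V_tp|)², so V_SG − |V_tp| = √(2 I_D / k_p) = √(2 × 10.7 / 7.6) = 1.68 V.
V_SG = 0.371 + 1.68 = 2.05 V.

V_SG = 2.05 V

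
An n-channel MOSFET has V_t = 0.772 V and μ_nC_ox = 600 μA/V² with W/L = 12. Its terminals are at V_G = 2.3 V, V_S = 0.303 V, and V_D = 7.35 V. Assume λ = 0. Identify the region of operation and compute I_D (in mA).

Saturation; I_D = 5.40 mA

V_GS = V_G − V_S = 2.3 − 0.303 = 2 V; V_DS = V_D − V_S = 7.35 − 0.303 = 7.05 V.
k_n = μ_nC_ox · (W/L) = 7.2 mA/V².
V_ov = V_GS − V_t = 2 − 0.772 = 1.22 V.
Since V_DS = 7.05 V ≥ V_ov = 1.22 V, the device is in saturation.
I_D = ½ k_n V_ov² = 0.5 × 7.2 × 1.22² = 5.4 mA.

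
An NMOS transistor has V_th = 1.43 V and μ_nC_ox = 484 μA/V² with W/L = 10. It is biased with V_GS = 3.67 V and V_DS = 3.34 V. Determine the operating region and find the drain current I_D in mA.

Saturation; I_D = 12.1 mA

k_n = μ_nC_ox · (W/L) = 4.84 mA/V².
V_ov = V_GS − V_th = 3.67 − 1.43 = 2.24 V.
Since V_DS = 3.34 V ≥ V_ov = 2.24 V, the device is in saturation.
I_D = ½ k_n V_ov² = 0.5 × 4.84 × 2.24² = 12.1 mA.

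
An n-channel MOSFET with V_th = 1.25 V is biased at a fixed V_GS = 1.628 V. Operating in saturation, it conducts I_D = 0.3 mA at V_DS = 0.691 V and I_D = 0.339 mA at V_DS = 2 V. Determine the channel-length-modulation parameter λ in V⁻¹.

λ = 0.107 V⁻¹

With V_GS fixed, I_D ∝ (1 + λ V_DS) in saturation, so I_D2/I_D1 = (1 + λ V_DS2)/(1 + λ V_DS1).
0.339/0.3 = 1.13 = (1 + 2 λ)/(1 + 0.691 λ).
Solving: λ (I_D1 V_DS2 − I_D2 V_DS1) = I_D2 − I_D1, so λ = (0.339 − 0.3) / (0.3 × 2 − 0.339 × 0.691) = 0.039 / 0.366 = 0.107 V⁻¹.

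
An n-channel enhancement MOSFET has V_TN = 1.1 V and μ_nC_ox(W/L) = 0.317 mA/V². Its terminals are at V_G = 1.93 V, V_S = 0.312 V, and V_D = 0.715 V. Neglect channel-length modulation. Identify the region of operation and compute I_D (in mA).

Triode; I_D = 0.0404 mA

V_GS = V_G − V_S = 1.93 − 0.312 = 1.62 V; V_DS = V_D − V_S = 0.715 − 0.312 = 0.403 V.
V_ov = V_GS − V_TN = 1.62 − 1.1 = 0.518 V.
Since V_DS = 0.403 V < V_ov = 0.518 V, the device is in the triode region.
I_D = k_n [V_ov · V_DS − ½ V_DS²] = 0.317 × [0.518 × 0.403 − 0.5 × 0.403²] = 0.0404 mA.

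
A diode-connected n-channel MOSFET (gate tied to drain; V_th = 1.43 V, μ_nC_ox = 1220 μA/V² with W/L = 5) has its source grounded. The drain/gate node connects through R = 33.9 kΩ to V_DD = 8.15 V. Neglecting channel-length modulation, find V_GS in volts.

With gate tied to drain, V_GS = V_DS ≥ V_GS − V_th, so the device is in saturation.
k_n = μ_nC_ox · (W/L) = 6.1 mA/V².
KCL at the drain: ½ k_n (V_GS − V_th)² = (V_DD − V_GS)/R.
Let x = V_GS − 1.43. Then 103 x² + x − 6.72 = 0, giving x = 0.25 V (positive root), so V_GS = 1.68 V.
I_D = (V_DD − V_GS)/R = (8.15 − 1.68) / 33.9 = 0.191 mA.

V_GS = 1.68 V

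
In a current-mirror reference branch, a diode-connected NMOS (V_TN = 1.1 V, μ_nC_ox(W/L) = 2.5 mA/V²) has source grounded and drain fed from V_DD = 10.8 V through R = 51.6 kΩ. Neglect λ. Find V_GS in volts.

With gate tied to drain, V_GS = V_DS ≥ V_GS − V_TN, so the device is in saturation.
KCL at the drain: ½ k_n (V_GS − V_TN)² = (V_DD − V_GS)/R.
Let x = V_GS − 1.1. Then 64.5 x² + x − 9.7 = 0, giving x = 0.38 V (positive root), so V_GS = 1.48 V.
I_D = (V_DD − V_GS)/R = (10.8 − 1.48) / 51.6 = 0.181 mA.

V_GS = 1.48 V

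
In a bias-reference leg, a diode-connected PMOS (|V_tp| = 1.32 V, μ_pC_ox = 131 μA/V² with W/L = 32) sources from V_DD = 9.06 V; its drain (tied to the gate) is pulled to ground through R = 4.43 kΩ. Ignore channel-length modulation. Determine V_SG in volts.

V_SG = 2.18 V

With gate tied to drain, V_SG = V_SD ≥ V_SG − |V_tp|, so the device is in saturation.
k_p = μ_pC_ox · (W/L) = 4.192 mA/V².
KCL at the drain: ½ k_p (V_SG − |V_tp|)² = (V_DD − V_SG)/R.
Let x = V_SG − 1.32. Then 9.29 x² + x − 7.74 = 0, giving x = 0.861 V (positive root), so V_SG = 2.18 V.
I_D = (V_DD − V_SG)/R = (9.06 − 2.18) / 4.43 = 1.55 mA.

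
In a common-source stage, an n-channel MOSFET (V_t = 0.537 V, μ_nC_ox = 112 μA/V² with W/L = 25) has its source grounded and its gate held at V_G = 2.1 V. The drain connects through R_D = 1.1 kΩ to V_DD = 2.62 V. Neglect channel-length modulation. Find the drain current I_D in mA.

V_GS = V_G = 2.1 V, so V_ov = 2.1 − 0.537 = 1.56 V.
k_n = μ_nC_ox · (W/L) = 2.8 mA/V².
Assume saturation: I_D = ½ k_n V_ov² = 0.5 × 2.8 × 1.56² = 3.42 mA, giving V_DS = V_DD − I_D R_D = 2.62 − 3.42 × 1.1 = -1.14 V.
But -1.14 V < V_ov = 1.56 V, so the device is actually in triode.
In triode I_D = k_n[V_ov V_DS − ½ V_DS²] and I_D = (V_DD − V_DS)/R_D. Equating: 1.54 V_DS² − 5.814 V_DS + 2.62 = 0, giving V_DS = 0.523 V (the root below V_ov).
I_D = (2.62 − 0.523) / 1.1 = 1.91 mA.

I_D = 1.91 mA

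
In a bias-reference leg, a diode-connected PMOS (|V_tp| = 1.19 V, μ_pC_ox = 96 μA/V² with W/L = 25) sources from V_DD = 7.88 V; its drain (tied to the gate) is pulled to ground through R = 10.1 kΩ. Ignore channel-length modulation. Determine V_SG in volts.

With gate tied to drain, V_SG = V_SD ≥ V_SG − |V_tp|, so the device is in saturation.
k_p = μ_pC_ox · (W/L) = 2.4 mA/V².
KCL at the drain: ½ k_p (V_SG − |V_tp|)² = (V_DD − V_SG)/R.
Let x = V_SG − 1.19. Then 12.1 x² + x − 6.69 = 0, giving x = 0.703 V (positive root), so V_SG = 1.89 V.
I_D = (V_DD − V_SG)/R = (7.88 − 1.89) / 10.1 = 0.593 mA.

V_SG = 1.89 V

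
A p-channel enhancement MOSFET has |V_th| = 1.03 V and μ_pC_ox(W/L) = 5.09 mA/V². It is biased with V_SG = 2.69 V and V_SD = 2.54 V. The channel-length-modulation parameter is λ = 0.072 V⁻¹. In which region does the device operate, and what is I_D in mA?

V_ov = V_SG − |V_th| = 2.69 − 1.03 = 1.66 V.
Since V_SD = 2.54 V ≥ V_ov = 1.66 V, the device is in saturation.
I_D = ½ k_p V_ov² (1 + λ V_SD) = 0.5 × 5.09 × 1.66² × (1 + 0.072 × 2.54) = 8.3 mA.

Saturation; I_D = 8.30 mA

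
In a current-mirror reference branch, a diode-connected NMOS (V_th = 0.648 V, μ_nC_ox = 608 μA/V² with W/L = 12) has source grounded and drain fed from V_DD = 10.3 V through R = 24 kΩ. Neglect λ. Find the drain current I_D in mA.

I_D = 0.389 mA

With gate tied to drain, V_GS = V_DS ≥ V_GS − V_th, so the device is in saturation.
k_n = μ_nC_ox · (W/L) = 7.296 mA/V².
KCL at the drain: ½ k_n (V_GS − V_th)² = (V_DD − V_GS)/R.
Let x = V_GS − 0.648. Then 87.6 x² + x − 9.652 = 0, giving x = 0.326 V (positive root), so V_GS = 0.974 V.
I_D = (V_DD − V_GS)/R = (10.3 − 0.974) / 24 = 0.389 mA.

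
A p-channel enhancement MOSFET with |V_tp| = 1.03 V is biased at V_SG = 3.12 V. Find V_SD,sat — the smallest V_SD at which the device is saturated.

The boundary between triode and saturation is V_SD = V_SG − |V_tp| = V_ov.
V_ov = 3.12 − 1.03 = 2.09 V.

V_SD,sat = 2.09 V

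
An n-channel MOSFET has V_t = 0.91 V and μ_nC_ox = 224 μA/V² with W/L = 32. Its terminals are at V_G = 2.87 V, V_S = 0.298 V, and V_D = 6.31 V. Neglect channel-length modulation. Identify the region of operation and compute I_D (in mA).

V_GS = V_G − V_S = 2.87 − 0.298 = 2.57 V; V_DS = V_D − V_S = 6.31 − 0.298 = 6.01 V.
k_n = μ_nC_ox · (W/L) = 7.168 mA/V².
V_ov = V_GS − V_t = 2.57 − 0.91 = 1.66 V.
Since V_DS = 6.01 V ≥ V_ov = 1.66 V, the device is in saturation.
I_D = ½ k_n V_ov² = 0.5 × 7.168 × 1.66² = 9.9 mA.

Saturation; I_D = 9.90 mA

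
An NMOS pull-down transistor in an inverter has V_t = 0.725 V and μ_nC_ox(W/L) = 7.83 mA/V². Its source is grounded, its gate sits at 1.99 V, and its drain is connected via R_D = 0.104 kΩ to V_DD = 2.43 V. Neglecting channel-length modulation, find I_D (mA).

I_D = 6.26 mA

V_GS = V_G = 1.99 V, so V_ov = 1.99 − 0.725 = 1.27 V.
Assume saturation: I_D = ½ k_n V_ov² = 0.5 × 7.83 × 1.27² = 6.26 mA, giving V_DS = V_DD − I_D R_D = 2.43 − 6.26 × 0.104 = 1.78 V.
V_DS = 1.78 V ≥ V_ov = 1.27 V, confirming saturation.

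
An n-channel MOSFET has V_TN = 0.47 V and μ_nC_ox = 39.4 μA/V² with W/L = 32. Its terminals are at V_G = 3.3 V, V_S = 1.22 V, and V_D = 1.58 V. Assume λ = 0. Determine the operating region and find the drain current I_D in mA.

Triode; I_D = 0.649 mA

V_GS = V_G − V_S = 3.3 − 1.22 = 2.08 V; V_DS = V_D − V_S = 1.58 − 1.22 = 0.36 V.
k_n = μ_nC_ox · (W/L) = 1.261 mA/V².
V_ov = V_GS − V_TN = 2.08 − 0.47 = 1.61 V.
Since V_DS = 0.36 V < V_ov = 1.61 V, the device is in the triode region.
I_D = k_n [V_ov · V_DS − ½ V_DS²] = 1.261 × [1.61 × 0.36 − 0.5 × 0.36²] = 0.649 mA.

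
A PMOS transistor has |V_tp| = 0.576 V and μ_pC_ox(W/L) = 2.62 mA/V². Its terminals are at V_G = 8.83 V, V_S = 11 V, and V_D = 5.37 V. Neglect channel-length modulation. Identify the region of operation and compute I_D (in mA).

V_SG = V_S − V_G = 11 − 8.83 = 2.17 V; V_SD = V_S − V_D = 11 − 5.37 = 5.63 V.
V_ov = V_SG − |V_tp| = 2.17 − 0.576 = 1.59 V.
Since V_SD = 5.63 V ≥ V_ov = 1.59 V, the device is in saturation.
I_D = ½ k_p V_ov² = 0.5 × 2.62 × 1.59² = 3.33 mA.

Saturation; I_D = 3.33 mA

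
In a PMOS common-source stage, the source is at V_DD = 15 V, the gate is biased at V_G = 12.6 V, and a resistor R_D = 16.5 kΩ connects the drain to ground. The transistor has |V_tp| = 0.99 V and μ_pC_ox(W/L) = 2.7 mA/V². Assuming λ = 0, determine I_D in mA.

V_SG = V_DD − V_G = 15 − 12.6 = 2.4 V, so V_ov = 2.4 − 0.99 = 1.41 V.
Assume saturation: I_D = ½ k_p V_ov² = 0.5 × 2.7 × 1.41² = 2.68 mA, giving V_SD = V_DD − I_D R_D = 15 − 2.68 × 16.5 = -29.3 V.
But -29.3 V < V_ov = 1.41 V, so the device is actually in triode.
In triode I_D = k_p[V_ov V_SD − ½ V_SD²] and I_D = (V_DD − V_SD)/R_D. Equating: 22.3 V_SD² − 63.82 V_SD + 15 = 0, giving V_SD = 0.258 V (the root below V_ov).
I_D = (15 − 0.258) / 16.5 = 0.893 mA.

I_D = 0.893 mA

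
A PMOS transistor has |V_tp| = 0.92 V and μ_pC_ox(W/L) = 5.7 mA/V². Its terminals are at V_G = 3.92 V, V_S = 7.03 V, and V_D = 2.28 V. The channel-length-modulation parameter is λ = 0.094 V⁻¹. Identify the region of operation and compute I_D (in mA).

Saturation; I_D = 19.8 mA

V_SG = V_S − V_G = 7.03 − 3.92 = 3.11 V; V_SD = V_S − V_D = 7.03 − 2.28 = 4.75 V.
V_ov = V_SG − |V_tp| = 3.11 − 0.92 = 2.19 V.
Since V_SD = 4.75 V ≥ V_ov = 2.19 V, the device is in saturation.
I_D = ½ k_p V_ov² (1 + λ V_SD) = 0.5 × 5.7 × 2.19² × (1 + 0.094 × 4.75) = 19.8 mA.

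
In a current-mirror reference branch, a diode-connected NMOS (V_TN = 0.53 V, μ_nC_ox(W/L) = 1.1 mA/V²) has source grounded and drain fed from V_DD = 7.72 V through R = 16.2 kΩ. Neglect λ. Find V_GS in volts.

V_GS = 1.37 V

With gate tied to drain, V_GS = V_DS ≥ V_GS − V_TN, so the device is in saturation.
KCL at the drain: ½ k_n (V_GS − V_TN)² = (V_DD − V_GS)/R.
Let x = V_GS − 0.53. Then 8.91 x² + x − 7.19 = 0, giving x = 0.844 V (positive root), so V_GS = 1.37 V.
I_D = (V_DD − V_GS)/R = (7.72 − 1.37) / 16.2 = 0.392 mA.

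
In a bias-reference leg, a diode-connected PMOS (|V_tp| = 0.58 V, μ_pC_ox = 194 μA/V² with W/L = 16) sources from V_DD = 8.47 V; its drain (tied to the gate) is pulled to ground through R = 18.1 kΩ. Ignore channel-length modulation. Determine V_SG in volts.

With gate tied to drain, V_SG = V_SD ≥ V_SG − |V_tp|, so the device is in saturation.
k_p = μ_pC_ox · (W/L) = 3.104 mA/V².
KCL at the drain: ½ k_p (V_SG − |V_tp|)² = (V_DD − V_SG)/R.
Let x = V_SG − 0.58. Then 28.1 x² + x − 7.89 = 0, giving x = 0.512 V (positive root), so V_SG = 1.09 V.
I_D = (V_DD − V_SG)/R = (8.47 − 1.09) / 18.1 = 0.408 mA.

V_SG = 1.09 V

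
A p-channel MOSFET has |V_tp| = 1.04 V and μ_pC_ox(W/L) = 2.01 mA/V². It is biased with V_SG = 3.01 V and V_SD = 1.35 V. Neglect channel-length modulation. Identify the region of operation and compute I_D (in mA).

V_ov = V_SG − |V_tp| = 3.01 − 1.04 = 1.97 V.
Since V_SD = 1.35 V < V_ov = 1.97 V, the device is in the triode region.
I_D = k_p [V_ov · V_SD − ½ V_SD²] = 2.01 × [1.97 × 1.35 − 0.5 × 1.35²] = 3.51 mA.

Triode; I_D = 3.51 mA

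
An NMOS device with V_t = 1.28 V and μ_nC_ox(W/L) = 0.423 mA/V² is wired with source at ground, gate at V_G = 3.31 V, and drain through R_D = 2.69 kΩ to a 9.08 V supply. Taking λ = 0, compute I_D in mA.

I_D = 0.872 mA

V_GS = V_G = 3.31 V, so V_ov = 3.31 − 1.28 = 2.03 V.
Assume saturation: I_D = ½ k_n V_ov² = 0.5 × 0.423 × 2.03² = 0.872 mA, giving V_DS = V_DD − I_D R_D = 9.08 − 0.872 × 2.69 = 6.74 V.
V_DS = 6.74 V ≥ V_ov = 2.03 V, confirming saturation.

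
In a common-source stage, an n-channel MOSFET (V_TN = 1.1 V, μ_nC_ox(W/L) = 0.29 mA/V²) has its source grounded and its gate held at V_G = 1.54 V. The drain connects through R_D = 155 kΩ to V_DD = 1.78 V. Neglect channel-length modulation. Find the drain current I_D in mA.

V_GS = V_G = 1.54 V, so V_ov = 1.54 − 1.1 = 0.44 V.
Assume saturation: I_D = ½ k_n V_ov² = 0.5 × 0.29 × 0.44² = 0.0281 mA, giving V_DS = V_DD − I_D R_D = 1.78 − 0.0281 × 155 = -2.57 V.
But -2.57 V < V_ov = 0.44 V, so the device is actually in triode.
In triode I_D = k_n[V_ov V_DS − ½ V_DS²] and I_D = (V_DD − V_DS)/R_D. Equating: 22.5 V_DS² − 20.78 V_DS + 1.78 = 0, giving V_DS = 0.0955 V (the root below V_ov).
I_D = (1.78 − 0.0955) / 155 = 0.0109 mA.

I_D = 0.0109 mA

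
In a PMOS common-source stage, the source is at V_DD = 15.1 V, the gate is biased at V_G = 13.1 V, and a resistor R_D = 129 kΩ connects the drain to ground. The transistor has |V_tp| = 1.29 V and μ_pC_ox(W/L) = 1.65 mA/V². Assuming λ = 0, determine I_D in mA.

V_SG = V_DD − V_G = 15.1 − 13.1 = 2 V, so V_ov = 2 − 1.29 = 0.71 V.
Assume saturation: I_D = ½ k_p V_ov² = 0.5 × 1.65 × 0.71² = 0.416 mA, giving V_SD = V_DD − I_D R_D = 15.1 − 0.416 × 129 = -38.5 V.
But -38.5 V < V_ov = 0.71 V, so the device is actually in triode.
In triode I_D = k_p[V_ov V_SD − ½ V_SD²] and I_D = (V_DD − V_SD)/R_D. Equating: 106 V_SD² − 152.1 V_SD + 15.1 = 0, giving V_SD = 0.107 V (the root below V_ov).
I_D = (15.1 − 0.107) / 129 = 0.116 mA.

I_D = 0.116 mA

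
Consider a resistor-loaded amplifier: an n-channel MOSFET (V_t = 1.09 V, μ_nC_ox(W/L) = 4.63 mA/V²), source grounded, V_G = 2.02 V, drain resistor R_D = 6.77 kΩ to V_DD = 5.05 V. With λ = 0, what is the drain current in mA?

I_D = 0.719 mA

V_GS = V_G = 2.02 V, so V_ov = 2.02 − 1.09 = 0.93 V.
Assume saturation: I_D = ½ k_n V_ov² = 0.5 × 4.63 × 0.93² = 2 mA, giving V_DS = V_DD − I_D R_D = 5.05 − 2 × 6.77 = -8.51 V.
But -8.51 V < V_ov = 0.93 V, so the device is actually in triode.
In triode I_D = k_n[V_ov V_DS − ½ V_DS²] and I_D = (V_DD − V_DS)/R_D. Equating: 15.7 V_DS² − 30.15 V_DS + 5.05 = 0, giving V_DS = 0.185 V (the root below V_ov).
I_D = (5.05 − 0.185) / 6.77 = 0.719 mA.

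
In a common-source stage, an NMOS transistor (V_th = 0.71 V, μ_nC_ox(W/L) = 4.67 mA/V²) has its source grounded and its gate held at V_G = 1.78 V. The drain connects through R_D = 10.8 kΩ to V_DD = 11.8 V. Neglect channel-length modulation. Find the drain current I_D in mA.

V_GS = V_G = 1.78 V, so V_ov = 1.78 − 0.71 = 1.07 V.
Assume saturation: I_D = ½ k_n V_ov² = 0.5 × 4.67 × 1.07² = 2.67 mA, giving V_DS = V_DD − I_D R_D = 11.8 − 2.67 × 10.8 = -17.1 V.
But -17.1 V < V_ov = 1.07 V, so the device is actually in triode.
In triode I_D = k_n[V_ov V_DS − ½ V_DS²] and I_D = (V_DD − V_DS)/R_D. Equating: 25.2 V_DS² − 54.97 V_DS + 11.8 = 0, giving V_DS = 0.241 V (the root below V_ov).
I_D = (11.8 − 0.241) / 10.8 = 1.07 mA.

I_D = 1.07 mA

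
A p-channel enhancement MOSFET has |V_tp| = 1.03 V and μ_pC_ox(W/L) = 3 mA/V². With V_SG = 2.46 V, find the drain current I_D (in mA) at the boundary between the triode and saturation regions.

At the boundary V_SD = V_ov = V_SG − |V_tp| = 2.46 − 1.03 = 1.43 V.
I_D = ½ k_p V_ov² = 0.5 × 3 × 1.43² = 3.07 mA.

I_D = 3.07 mA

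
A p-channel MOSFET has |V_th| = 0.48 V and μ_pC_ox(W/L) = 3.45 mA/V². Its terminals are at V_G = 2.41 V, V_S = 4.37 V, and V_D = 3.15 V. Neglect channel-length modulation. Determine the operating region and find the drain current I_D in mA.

Triode; I_D = 3.66 mA

V_SG = V_S − V_G = 4.37 − 2.41 = 1.96 V; V_SD = V_S − V_D = 4.37 − 3.15 = 1.22 V.
V_ov = V_SG − |V_th| = 1.96 − 0.48 = 1.48 V.
Since V_SD = 1.22 V < V_ov = 1.48 V, the device is in the triode region.
I_D = k_p [V_ov · V_SD − ½ V_SD²] = 3.45 × [1.48 × 1.22 − 0.5 × 1.22²] = 3.66 mA.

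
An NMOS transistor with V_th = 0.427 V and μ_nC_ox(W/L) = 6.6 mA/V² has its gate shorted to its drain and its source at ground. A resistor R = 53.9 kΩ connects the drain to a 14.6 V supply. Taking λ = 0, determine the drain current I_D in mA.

I_D = 0.258 mA

With gate tied to drain, V_GS = V_DS ≥ V_GS − V_th, so the device is in saturation.
KCL at the drain: ½ k_n (V_GS − V_th)² = (V_DD − V_GS)/R.
Let x = V_GS − 0.427. Then 178 x² + x − 14.17 = 0, giving x = 0.279 V (positive root), so V_GS = 0.706 V.
I_D = (V_DD − V_GS)/R = (14.6 − 0.706) / 53.9 = 0.258 mA.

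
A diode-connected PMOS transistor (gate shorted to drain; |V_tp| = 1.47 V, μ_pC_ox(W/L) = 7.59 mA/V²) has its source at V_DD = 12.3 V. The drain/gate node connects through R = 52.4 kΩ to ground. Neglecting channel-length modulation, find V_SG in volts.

With gate tied to drain, V_SG = V_SD ≥ V_SG − |V_tp|, so the device is in saturation.
KCL at the drain: ½ k_p (V_SG − |V_tp|)² = (V_DD − V_SG)/R.
Let x = V_SG − 1.47. Then 199 x² + x − 10.83 = 0, giving x = 0.231 V (positive root), so V_SG = 1.7 V.
I_D = (V_DD − V_SG)/R = (12.3 − 1.7) / 52.4 = 0.202 mA.

V_SG = 1.70 V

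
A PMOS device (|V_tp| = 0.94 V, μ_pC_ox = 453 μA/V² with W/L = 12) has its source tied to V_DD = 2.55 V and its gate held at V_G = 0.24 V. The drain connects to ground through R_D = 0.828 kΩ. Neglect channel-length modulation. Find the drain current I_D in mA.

V_SG = V_DD − V_G = 2.55 − 0.24 = 2.31 V, so V_ov = 2.31 − 0.94 = 1.37 V.
k_p = μ_pC_ox · (W/L) = 5.436 mA/V².
Assume saturation: I_D = ½ k_p V_ov² = 0.5 × 5.436 × 1.37² = 5.1 mA, giving V_SD = V_DD − I_D R_D = 2.55 − 5.1 × 0.828 = -1.67 V.
But -1.67 V < V_ov = 1.37 V, so the device is actually in triode.
In triode I_D = k_p[V_ov V_SD − ½ V_SD²] and I_D = (V_DD − V_SD)/R_D. Equating: 2.25 V_SD² − 7.166 V_SD + 2.55 = 0, giving V_SD = 0.408 V (the root below V_ov).
I_D = (2.55 − 0.408) / 0.828 = 2.59 mA.

I_D = 2.59 mA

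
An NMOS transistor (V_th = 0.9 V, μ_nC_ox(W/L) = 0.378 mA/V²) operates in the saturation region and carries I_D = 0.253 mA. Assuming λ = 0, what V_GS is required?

In saturation I_D = ½ k_n (V_GS − V_th)², so V_GS − V_th = √(2 I_D / k_n) = √(2 × 0.253 / 0.378) = 1.16 V.
V_GS = 0.9 + 1.16 = 2.06 V.

V_GS = 2.06 V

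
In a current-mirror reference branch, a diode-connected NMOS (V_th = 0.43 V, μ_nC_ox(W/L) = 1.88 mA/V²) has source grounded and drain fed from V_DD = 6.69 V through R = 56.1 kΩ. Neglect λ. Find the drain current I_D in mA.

With gate tied to drain, V_GS = V_DS ≥ V_GS − V_th, so the device is in saturation.
KCL at the drain: ½ k_n (V_GS − V_th)² = (V_DD − V_GS)/R.
Let x = V_GS − 0.43. Then 52.7 x² + x − 6.26 = 0, giving x = 0.335 V (positive root), so V_GS = 0.765 V.
I_D = (V_DD − V_GS)/R = (6.69 − 0.765) / 56.1 = 0.106 mA.

I_D = 0.106 mA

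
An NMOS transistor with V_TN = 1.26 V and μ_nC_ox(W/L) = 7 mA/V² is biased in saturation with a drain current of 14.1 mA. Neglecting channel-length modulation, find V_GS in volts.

In saturation I_D = ½ k_n (V_GS − V_TN)², so V_GS − V_TN = √(2 I_D / k_n) = √(2 × 14.1 / 7) = 2.01 V.
V_GS = 1.26 + 2.01 = 3.27 V.

V_GS = 3.27 V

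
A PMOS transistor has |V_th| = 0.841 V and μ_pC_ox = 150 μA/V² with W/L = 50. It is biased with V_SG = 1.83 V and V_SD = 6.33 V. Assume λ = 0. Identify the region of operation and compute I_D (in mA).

Saturation; I_D = 3.67 mA

k_p = μ_pC_ox · (W/L) = 7.5 mA/V².
V_ov = V_SG − |V_th| = 1.83 − 0.841 = 0.989 V.
Since V_SD = 6.33 V ≥ V_ov = 0.989 V, the device is in saturation.
I_D = ½ k_p V_ov² = 0.5 × 7.5 × 0.989² = 3.67 mA.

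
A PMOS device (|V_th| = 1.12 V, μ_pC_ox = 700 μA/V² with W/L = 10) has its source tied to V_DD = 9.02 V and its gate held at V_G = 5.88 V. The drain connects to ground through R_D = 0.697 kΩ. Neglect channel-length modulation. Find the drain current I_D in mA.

I_D = 11.4 mA

V_SG = V_DD − V_G = 9.02 − 5.88 = 3.14 V, so V_ov = 3.14 − 1.12 = 2.02 V.
k_p = μ_pC_ox · (W/L) = 7 mA/V².
Assume saturation: I_D = ½ k_p V_ov² = 0.5 × 7 × 2.02² = 14.3 mA, giving V_SD = V_DD − I_D R_D = 9.02 − 14.3 × 0.697 = -0.934 V.
But -0.934 V < V_ov = 2.02 V, so the device is actually in triode.
In triode I_D = k_p[V_ov V_SD − ½ V_SD²] and I_D = (V_DD − V_SD)/R_D. Equating: 2.44 V_SD² − 10.86 V_SD + 9.02 = 0, giving V_SD = 1.11 V (the root below V_ov).
I_D = (9.02 − 1.11) / 0.697 = 11.4 mA.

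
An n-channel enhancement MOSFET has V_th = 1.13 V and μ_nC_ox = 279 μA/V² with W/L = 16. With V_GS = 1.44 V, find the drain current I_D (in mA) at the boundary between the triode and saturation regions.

I_D = 0.214 mA

At the boundary V_DS = V_ov = V_GS − V_th = 1.44 − 1.13 = 0.31 V.
k_n = μ_nC_ox · (W/L) = 4.464 mA/V².
I_D = ½ k_n V_ov² = 0.5 × 4.464 × 0.31² = 0.214 mA.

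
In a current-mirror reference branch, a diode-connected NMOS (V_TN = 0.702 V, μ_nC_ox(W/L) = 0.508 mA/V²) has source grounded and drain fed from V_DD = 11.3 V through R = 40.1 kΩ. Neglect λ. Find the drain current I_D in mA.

With gate tied to drain, V_GS = V_DS ≥ V_GS − V_TN, so the device is in saturation.
KCL at the drain: ½ k_n (V_GS − V_TN)² = (V_DD − V_GS)/R.
Let x = V_GS − 0.702. Then 10.2 x² + x − 10.6 = 0, giving x = 0.972 V (positive root), so V_GS = 1.67 V.
I_D = (V_DD − V_GS)/R = (11.3 − 1.67) / 40.1 = 0.24 mA.

I_D = 0.240 mA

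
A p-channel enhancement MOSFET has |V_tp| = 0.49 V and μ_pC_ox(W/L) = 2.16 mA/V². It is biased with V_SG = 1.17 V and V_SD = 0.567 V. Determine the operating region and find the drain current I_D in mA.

V_ov = V_SG − |V_tp| = 1.17 − 0.49 = 0.68 V.
Since V_SD = 0.567 V < V_ov = 0.68 V, the device is in the triode region.
I_D = k_p [V_ov · V_SD − ½ V_SD²] = 2.16 × [0.68 × 0.567 − 0.5 × 0.567²] = 0.486 mA.

Triode; I_D = 0.486 mA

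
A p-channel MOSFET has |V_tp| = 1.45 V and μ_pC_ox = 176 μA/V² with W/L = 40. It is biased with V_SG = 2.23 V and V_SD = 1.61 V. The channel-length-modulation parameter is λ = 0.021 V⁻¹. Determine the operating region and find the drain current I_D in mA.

Saturation; I_D = 2.21 mA

k_p = μ_pC_ox · (W/L) = 7.04 mA/V².
V_ov = V_SG − |V_tp| = 2.23 − 1.45 = 0.78 V.
Since V_SD = 1.61 V ≥ V_ov = 0.78 V, the device is in saturation.
I_D = ½ k_p V_ov² (1 + λ V_SD) = 0.5 × 7.04 × 0.78² × (1 + 0.021 × 1.61) = 2.21 mA.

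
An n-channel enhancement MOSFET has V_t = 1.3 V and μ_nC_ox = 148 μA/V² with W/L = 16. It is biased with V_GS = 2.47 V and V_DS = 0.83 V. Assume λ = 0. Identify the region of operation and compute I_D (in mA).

k_n = μ_nC_ox · (W/L) = 2.368 mA/V².
V_ov = V_GS − V_t = 2.47 − 1.3 = 1.17 V.
Since V_DS = 0.83 V < V_ov = 1.17 V, the device is in the triode region.
I_D = k_n [V_ov · V_DS − ½ V_DS²] = 2.368 × [1.17 × 0.83 − 0.5 × 0.83²] = 1.48 mA.

Triode; I_D = 1.48 mA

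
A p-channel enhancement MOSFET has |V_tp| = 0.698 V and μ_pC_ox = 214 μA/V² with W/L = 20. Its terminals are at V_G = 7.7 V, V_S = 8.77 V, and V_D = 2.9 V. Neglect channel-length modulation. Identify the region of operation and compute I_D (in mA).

Saturation; I_D = 0.296 mA

V_SG = V_S − V_G = 8.77 − 7.7 = 1.07 V; V_SD = V_S − V_D = 8.77 − 2.9 = 5.87 V.
k_p = μ_pC_ox · (W/L) = 4.28 mA/V².
V_ov = V_SG − |V_tp| = 1.07 − 0.698 = 0.372 V.
Since V_SD = 5.87 V ≥ V_ov = 0.372 V, the device is in saturation.
I_D = ½ k_p V_ov² = 0.5 × 4.28 × 0.372² = 0.296 mA.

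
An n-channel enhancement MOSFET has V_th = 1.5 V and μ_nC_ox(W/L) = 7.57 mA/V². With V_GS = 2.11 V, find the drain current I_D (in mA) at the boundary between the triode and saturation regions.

At the boundary V_DS = V_ov = V_GS − V_th = 2.11 − 1.5 = 0.61 V.
I_D = ½ k_n V_ov² = 0.5 × 7.57 × 0.61² = 1.41 mA.

I_D = 1.41 mA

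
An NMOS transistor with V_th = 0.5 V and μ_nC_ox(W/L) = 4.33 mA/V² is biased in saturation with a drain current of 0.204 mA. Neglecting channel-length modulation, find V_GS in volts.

V_GS = 0.807 V

In saturation I_D = ½ k_n (V_GS − V_th)², so V_GS − V_th = √(2 I_D / k_n) = √(2 × 0.204 / 4.33) = 0.307 V.
V_GS = 0.5 + 0.307 = 0.807 V.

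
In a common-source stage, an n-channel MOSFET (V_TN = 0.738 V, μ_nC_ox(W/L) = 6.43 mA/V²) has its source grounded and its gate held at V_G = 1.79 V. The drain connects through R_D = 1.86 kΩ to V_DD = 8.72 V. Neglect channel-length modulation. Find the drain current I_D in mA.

I_D = 3.56 mA

V_GS = V_G = 1.79 V, so V_ov = 1.79 − 0.738 = 1.05 V.
Assume saturation: I_D = ½ k_n V_ov² = 0.5 × 6.43 × 1.05² = 3.56 mA, giving V_DS = V_DD − I_D R_D = 8.72 − 3.56 × 1.86 = 2.1 V.
V_DS = 2.1 V ≥ V_ov = 1.05 V, confirming saturation.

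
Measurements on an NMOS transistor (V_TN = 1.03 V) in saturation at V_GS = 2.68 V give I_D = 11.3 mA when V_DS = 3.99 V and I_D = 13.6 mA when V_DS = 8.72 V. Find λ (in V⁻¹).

With V_GS fixed, I_D ∝ (1 + λ V_DS) in saturation, so I_D2/I_D1 = (1 + λ V_DS2)/(1 + λ V_DS1).
13.6/11.3 = 1.204 = (1 + 8.72 λ)/(1 + 3.99 λ).
Solving: λ (I_D1 V_DS2 − I_D2 V_DS1) = I_D2 − I_D1, so λ = (13.6 − 11.3) / (11.3 × 8.72 − 13.6 × 3.99) = 2.3 / 44.3 = 0.052 V⁻¹.

λ = 0.0520 V⁻¹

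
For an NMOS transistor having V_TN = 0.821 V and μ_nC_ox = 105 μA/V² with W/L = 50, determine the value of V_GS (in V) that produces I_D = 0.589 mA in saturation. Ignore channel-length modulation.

k_n = μ_nC_ox · (W/L) = 5.25 mA/V².
In saturation I_D = ½ k_n (V_GS − V_TN)², so V_GS − V_TN = √(2 I_D / k_n) = √(2 × 0.589 / 5.25) = 0.474 V.
V_GS = 0.821 + 0.474 = 1.29 V.

V_GS = 1.29 V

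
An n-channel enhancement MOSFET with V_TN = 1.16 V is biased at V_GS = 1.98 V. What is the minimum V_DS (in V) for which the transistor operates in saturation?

The boundary between triode and saturation is V_DS = V_GS − V_TN = V_ov.
V_ov = 1.98 − 1.16 = 0.82 V.

V_DS,sat = 0.820 V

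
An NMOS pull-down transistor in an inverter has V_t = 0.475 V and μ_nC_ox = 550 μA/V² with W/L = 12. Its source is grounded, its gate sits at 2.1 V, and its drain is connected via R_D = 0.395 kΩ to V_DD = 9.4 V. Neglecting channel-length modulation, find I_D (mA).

I_D = 8.71 mA

V_GS = V_G = 2.1 V, so V_ov = 2.1 − 0.475 = 1.62 V.
k_n = μ_nC_ox · (W/L) = 6.6 mA/V².
Assume saturation: I_D = ½ k_n V_ov² = 0.5 × 6.6 × 1.62² = 8.71 mA, giving V_DS = V_DD − I_D R_D = 9.4 − 8.71 × 0.395 = 5.96 V.
V_DS = 5.96 V ≥ V_ov = 1.62 V, confirming saturation.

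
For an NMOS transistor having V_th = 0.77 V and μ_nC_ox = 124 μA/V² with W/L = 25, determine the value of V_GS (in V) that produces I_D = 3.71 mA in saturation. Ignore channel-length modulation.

V_GS = 2.32 V

k_n = μ_nC_ox · (W/L) = 3.1 mA/V².
In saturation I_D = ½ k_n (V_GS − V_th)², so V_GS − V_th = √(2 I_D / k_n) = √(2 × 3.71 / 3.1) = 1.55 V.
V_GS = 0.77 + 1.55 = 2.32 V.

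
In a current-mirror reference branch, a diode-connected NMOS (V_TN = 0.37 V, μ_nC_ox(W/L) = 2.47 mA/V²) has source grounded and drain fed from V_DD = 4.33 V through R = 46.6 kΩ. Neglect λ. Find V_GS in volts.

V_GS = 0.624 V

With gate tied to drain, V_GS = V_DS ≥ V_GS − V_TN, so the device is in saturation.
KCL at the drain: ½ k_n (V_GS − V_TN)² = (V_DD − V_GS)/R.
Let x = V_GS − 0.37. Then 57.6 x² + x − 3.96 = 0, giving x = 0.254 V (positive root), so V_GS = 0.624 V.
I_D = (V_DD − V_GS)/R = (4.33 − 0.624) / 46.6 = 0.0795 mA.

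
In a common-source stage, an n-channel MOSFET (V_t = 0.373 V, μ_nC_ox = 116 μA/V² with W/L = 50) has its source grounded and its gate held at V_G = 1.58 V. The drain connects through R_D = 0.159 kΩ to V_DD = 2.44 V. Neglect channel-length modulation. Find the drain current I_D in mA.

V_GS = V_G = 1.58 V, so V_ov = 1.58 − 0.373 = 1.21 V.
k_n = μ_nC_ox · (W/L) = 5.8 mA/V².
Assume saturation: I_D = ½ k_n V_ov² = 0.5 × 5.8 × 1.21² = 4.22 mA, giving V_DS = V_DD − I_D R_D = 2.44 − 4.22 × 0.159 = 1.77 V.
V_DS = 1.77 V ≥ V_ov = 1.21 V, confirming saturation.

I_D = 4.22 mA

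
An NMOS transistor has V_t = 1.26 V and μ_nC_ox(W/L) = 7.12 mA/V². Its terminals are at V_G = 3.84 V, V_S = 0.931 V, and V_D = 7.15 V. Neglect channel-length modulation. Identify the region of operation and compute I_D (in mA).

V_GS = V_G − V_S = 3.84 − 0.931 = 2.91 V; V_DS = V_D − V_S = 7.15 − 0.931 = 6.22 V.
V_ov = V_GS − V_t = 2.91 − 1.26 = 1.65 V.
Since V_DS = 6.22 V ≥ V_ov = 1.65 V, the device is in saturation.
I_D = ½ k_n V_ov² = 0.5 × 7.12 × 1.65² = 9.68 mA.

Saturation; I_D = 9.68 mA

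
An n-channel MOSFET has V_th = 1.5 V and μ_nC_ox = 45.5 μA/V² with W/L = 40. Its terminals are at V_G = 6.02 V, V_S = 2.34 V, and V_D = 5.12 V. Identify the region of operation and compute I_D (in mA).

V_GS = V_G − V_S = 6.02 − 2.34 = 3.68 V; V_DS = V_D − V_S = 5.12 − 2.34 = 2.78 V.
k_n = μ_nC_ox · (W/L) = 1.82 mA/V².
V_ov = V_GS − V_th = 3.68 − 1.5 = 2.18 V.
Since V_DS = 2.78 V ≥ V_ov = 2.18 V, the device is in saturation.
I_D = ½ k_n V_ov² = 0.5 × 1.82 × 2.18² = 4.32 mA.

Saturation; I_D = 4.32 mA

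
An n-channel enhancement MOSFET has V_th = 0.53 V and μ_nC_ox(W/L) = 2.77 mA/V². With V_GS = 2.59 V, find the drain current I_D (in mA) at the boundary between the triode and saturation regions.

I_D = 5.88 mA

At the boundary V_DS = V_ov = V_GS − V_th = 2.59 − 0.53 = 2.06 V.
I_D = ½ k_n V_ov² = 0.5 × 2.77 × 2.06² = 5.88 mA.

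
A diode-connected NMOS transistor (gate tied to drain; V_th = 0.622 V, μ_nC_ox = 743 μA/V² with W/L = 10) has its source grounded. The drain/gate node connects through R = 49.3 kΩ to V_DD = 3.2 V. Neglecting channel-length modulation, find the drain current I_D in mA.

I_D = 0.0499 mA

With gate tied to drain, V_GS = V_DS ≥ V_GS − V_th, so the device is in saturation.
k_n = μ_nC_ox · (W/L) = 7.43 mA/V².
KCL at the drain: ½ k_n (V_GS − V_th)² = (V_DD − V_GS)/R.
Let x = V_GS − 0.622. Then 183 x² + x − 2.578 = 0, giving x = 0.116 V (positive root), so V_GS = 0.738 V.
I_D = (V_DD − V_GS)/R = (3.2 − 0.738) / 49.3 = 0.0499 mA.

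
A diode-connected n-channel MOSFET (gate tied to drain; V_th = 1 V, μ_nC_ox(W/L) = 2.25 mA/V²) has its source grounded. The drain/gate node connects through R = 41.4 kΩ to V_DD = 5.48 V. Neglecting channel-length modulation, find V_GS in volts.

V_GS = 1.30 V

With gate tied to drain, V_GS = V_DS ≥ V_GS − V_th, so the device is in saturation.
KCL at the drain: ½ k_n (V_GS − V_th)² = (V_DD − V_GS)/R.
Let x = V_GS − 1. Then 46.6 x² + x − 4.48 = 0, giving x = 0.3 V (positive root), so V_GS = 1.3 V.
I_D = (V_DD − V_GS)/R = (5.48 − 1.3) / 41.4 = 0.101 mA.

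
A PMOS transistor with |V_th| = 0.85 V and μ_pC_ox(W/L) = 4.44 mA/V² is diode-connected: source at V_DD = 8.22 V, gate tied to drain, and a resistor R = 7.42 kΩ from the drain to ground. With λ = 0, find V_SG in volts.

With gate tied to drain, V_SG = V_SD ≥ V_SG − |V_th|, so the device is in saturation.
KCL at the drain: ½ k_p (V_SG − |V_th|)² = (V_DD − V_SG)/R.
Let x = V_SG − 0.85. Then 16.5 x² + x − 7.37 = 0, giving x = 0.639 V (positive root), so V_SG = 1.49 V.
I_D = (V_DD − V_SG)/R = (8.22 − 1.49) / 7.42 = 0.907 mA.

V_SG = 1.49 V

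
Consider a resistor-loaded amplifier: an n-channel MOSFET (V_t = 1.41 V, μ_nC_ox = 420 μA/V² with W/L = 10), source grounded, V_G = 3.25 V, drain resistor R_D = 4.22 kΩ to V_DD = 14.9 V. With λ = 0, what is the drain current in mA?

I_D = 3.41 mA

V_GS = V_G = 3.25 V, so V_ov = 3.25 − 1.41 = 1.84 V.
k_n = μ_nC_ox · (W/L) = 4.2 mA/V².
Assume saturation: I_D = ½ k_n V_ov² = 0.5 × 4.2 × 1.84² = 7.11 mA, giving V_DS = V_DD − I_D R_D = 14.9 − 7.11 × 4.22 = -15.1 V.
But -15.1 V < V_ov = 1.84 V, so the device is actually in triode.
In triode I_D = k_n[V_ov V_DS − ½ V_DS²] and I_D = (V_DD − V_DS)/R_D. Equating: 8.86 V_DS² − 33.61 V_DS + 14.9 = 0, giving V_DS = 0.513 V (the root below V_ov).
I_D = (14.9 − 0.513) / 4.22 = 3.41 mA.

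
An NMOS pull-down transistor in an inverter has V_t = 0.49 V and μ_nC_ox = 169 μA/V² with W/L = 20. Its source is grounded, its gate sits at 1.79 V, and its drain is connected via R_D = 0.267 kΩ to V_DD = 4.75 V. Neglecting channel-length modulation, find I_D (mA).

I_D = 2.86 mA

V_GS = V_G = 1.79 V, so V_ov = 1.79 − 0.49 = 1.3 V.
k_n = μ_nC_ox · (W/L) = 3.38 mA/V².
Assume saturation: I_D = ½ k_n V_ov² = 0.5 × 3.38 × 1.3² = 2.86 mA, giving V_DS = V_DD − I_D R_D = 4.75 − 2.86 × 0.267 = 3.99 V.
V_DS = 3.99 V ≥ V_ov = 1.3 V, confirming saturation.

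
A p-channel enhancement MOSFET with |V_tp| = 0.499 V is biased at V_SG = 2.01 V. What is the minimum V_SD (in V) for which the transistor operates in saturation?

V_SD,sat = 1.51 V

The boundary between triode and saturation is V_SD = V_SG − |V_tp| = V_ov.
V_ov = 2.01 − 0.499 = 1.51 V.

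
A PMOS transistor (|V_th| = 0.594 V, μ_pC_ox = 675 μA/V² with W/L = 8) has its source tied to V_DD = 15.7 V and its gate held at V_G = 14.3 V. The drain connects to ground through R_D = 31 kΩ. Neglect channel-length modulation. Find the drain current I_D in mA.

I_D = 0.502 mA

V_SG = V_DD − V_G = 15.7 − 14.3 = 1.4 V, so V_ov = 1.4 − 0.594 = 0.806 V.
k_p = μ_pC_ox · (W/L) = 5.4 mA/V².
Assume saturation: I_D = ½ k_p V_ov² = 0.5 × 5.4 × 0.806² = 1.75 mA, giving V_SD = V_DD − I_D R_D = 15.7 − 1.75 × 31 = -38.7 V.
But -38.7 V < V_ov = 0.806 V, so the device is actually in triode.
In triode I_D = k_p[V_ov V_SD − ½ V_SD²] and I_D = (V_DD − V_SD)/R_D. Equating: 83.7 V_SD² − 135.9 V_SD + 15.7 = 0, giving V_SD = 0.125 V (the root below V_ov).
I_D = (15.7 − 0.125) / 31 = 0.502 mA.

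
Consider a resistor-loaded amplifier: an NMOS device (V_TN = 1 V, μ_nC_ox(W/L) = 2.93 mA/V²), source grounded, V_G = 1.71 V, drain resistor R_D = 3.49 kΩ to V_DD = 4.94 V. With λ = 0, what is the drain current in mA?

I_D = 0.739 mA

V_GS = V_G = 1.71 V, so V_ov = 1.71 − 1 = 0.71 V.
Assume saturation: I_D = ½ k_n V_ov² = 0.5 × 2.93 × 0.71² = 0.739 mA, giving V_DS = V_DD − I_D R_D = 4.94 − 0.739 × 3.49 = 2.36 V.
V_DS = 2.36 V ≥ V_ov = 0.71 V, confirming saturation.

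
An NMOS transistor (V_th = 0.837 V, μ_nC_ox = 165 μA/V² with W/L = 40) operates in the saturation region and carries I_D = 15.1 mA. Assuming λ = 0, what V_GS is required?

V_GS = 2.98 V

k_n = μ_nC_ox · (W/L) = 6.6 mA/V².
In saturation I_D = ½ k_n (V_GS − V_th)², so V_GS − V_th = √(2 I_D / k_n) = √(2 × 15.1 / 6.6) = 2.14 V.
V_GS = 0.837 + 2.14 = 2.98 V.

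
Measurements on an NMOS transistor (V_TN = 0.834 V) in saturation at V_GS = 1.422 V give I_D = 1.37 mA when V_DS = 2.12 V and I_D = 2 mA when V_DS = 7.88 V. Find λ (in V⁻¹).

With V_GS fixed, I_D ∝ (1 + λ V_DS) in saturation, so I_D2/I_D1 = (1 + λ V_DS2)/(1 + λ V_DS1).
2/1.37 = 1.46 = (1 + 7.88 λ)/(1 + 2.12 λ).
Solving: λ (I_D1 V_DS2 − I_D2 V_DS1) = I_D2 − I_D1, so λ = (2 − 1.37) / (1.37 × 7.88 − 2 × 2.12) = 0.63 / 6.56 = 0.0961 V⁻¹.

λ = 0.0961 V⁻¹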